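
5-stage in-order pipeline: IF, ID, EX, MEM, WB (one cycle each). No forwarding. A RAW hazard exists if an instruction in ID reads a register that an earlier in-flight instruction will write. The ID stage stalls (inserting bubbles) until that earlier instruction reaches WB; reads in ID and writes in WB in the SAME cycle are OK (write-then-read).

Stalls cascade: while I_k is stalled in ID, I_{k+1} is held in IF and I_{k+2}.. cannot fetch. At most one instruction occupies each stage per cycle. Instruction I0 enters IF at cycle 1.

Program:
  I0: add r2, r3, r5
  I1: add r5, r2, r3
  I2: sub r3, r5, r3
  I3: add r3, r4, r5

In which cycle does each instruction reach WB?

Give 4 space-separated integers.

Answer: 5 8 11 12

Derivation:
I0 add r2 <- r3,r5: IF@1 ID@2 stall=0 (-) EX@3 MEM@4 WB@5
I1 add r5 <- r2,r3: IF@2 ID@3 stall=2 (RAW on I0.r2 (WB@5)) EX@6 MEM@7 WB@8
I2 sub r3 <- r5,r3: IF@3 ID@6 stall=2 (RAW on I1.r5 (WB@8)) EX@9 MEM@10 WB@11
I3 add r3 <- r4,r5: IF@6 ID@9 stall=0 (-) EX@10 MEM@11 WB@12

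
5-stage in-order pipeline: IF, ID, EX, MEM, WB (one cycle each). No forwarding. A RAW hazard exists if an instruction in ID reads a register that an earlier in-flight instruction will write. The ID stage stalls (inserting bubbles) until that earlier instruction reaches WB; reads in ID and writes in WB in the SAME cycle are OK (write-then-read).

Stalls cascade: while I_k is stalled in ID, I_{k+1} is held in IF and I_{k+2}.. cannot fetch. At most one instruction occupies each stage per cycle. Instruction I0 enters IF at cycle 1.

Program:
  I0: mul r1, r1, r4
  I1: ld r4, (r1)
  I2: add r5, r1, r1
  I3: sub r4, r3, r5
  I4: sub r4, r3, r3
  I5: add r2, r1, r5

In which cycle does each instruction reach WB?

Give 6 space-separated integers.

I0 mul r1 <- r1,r4: IF@1 ID@2 stall=0 (-) EX@3 MEM@4 WB@5
I1 ld r4 <- r1: IF@2 ID@3 stall=2 (RAW on I0.r1 (WB@5)) EX@6 MEM@7 WB@8
I2 add r5 <- r1,r1: IF@3 ID@6 stall=0 (-) EX@7 MEM@8 WB@9
I3 sub r4 <- r3,r5: IF@6 ID@7 stall=2 (RAW on I2.r5 (WB@9)) EX@10 MEM@11 WB@12
I4 sub r4 <- r3,r3: IF@7 ID@10 stall=0 (-) EX@11 MEM@12 WB@13
I5 add r2 <- r1,r5: IF@10 ID@11 stall=0 (-) EX@12 MEM@13 WB@14

Answer: 5 8 9 12 13 14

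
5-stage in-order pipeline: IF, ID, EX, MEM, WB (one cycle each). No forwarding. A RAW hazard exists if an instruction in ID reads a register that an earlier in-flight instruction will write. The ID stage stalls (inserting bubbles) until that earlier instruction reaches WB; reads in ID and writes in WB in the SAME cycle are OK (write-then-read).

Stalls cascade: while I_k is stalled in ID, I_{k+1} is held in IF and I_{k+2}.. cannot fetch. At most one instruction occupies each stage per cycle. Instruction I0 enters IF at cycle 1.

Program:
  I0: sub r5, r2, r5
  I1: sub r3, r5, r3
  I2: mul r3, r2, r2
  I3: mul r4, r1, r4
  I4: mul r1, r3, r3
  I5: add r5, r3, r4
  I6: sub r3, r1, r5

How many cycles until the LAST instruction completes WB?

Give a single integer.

I0 sub r5 <- r2,r5: IF@1 ID@2 stall=0 (-) EX@3 MEM@4 WB@5
I1 sub r3 <- r5,r3: IF@2 ID@3 stall=2 (RAW on I0.r5 (WB@5)) EX@6 MEM@7 WB@8
I2 mul r3 <- r2,r2: IF@3 ID@6 stall=0 (-) EX@7 MEM@8 WB@9
I3 mul r4 <- r1,r4: IF@6 ID@7 stall=0 (-) EX@8 MEM@9 WB@10
I4 mul r1 <- r3,r3: IF@7 ID@8 stall=1 (RAW on I2.r3 (WB@9)) EX@10 MEM@11 WB@12
I5 add r5 <- r3,r4: IF@8 ID@10 stall=0 (-) EX@11 MEM@12 WB@13
I6 sub r3 <- r1,r5: IF@10 ID@11 stall=2 (RAW on I5.r5 (WB@13)) EX@14 MEM@15 WB@16

Answer: 16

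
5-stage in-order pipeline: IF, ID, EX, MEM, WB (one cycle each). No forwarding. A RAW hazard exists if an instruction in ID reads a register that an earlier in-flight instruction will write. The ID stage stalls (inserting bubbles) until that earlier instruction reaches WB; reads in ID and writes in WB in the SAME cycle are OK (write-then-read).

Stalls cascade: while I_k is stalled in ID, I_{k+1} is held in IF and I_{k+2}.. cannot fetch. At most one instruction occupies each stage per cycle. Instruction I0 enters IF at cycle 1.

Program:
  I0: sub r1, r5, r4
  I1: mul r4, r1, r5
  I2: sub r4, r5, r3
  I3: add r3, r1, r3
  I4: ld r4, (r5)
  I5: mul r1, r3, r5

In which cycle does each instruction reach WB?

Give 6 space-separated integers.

Answer: 5 8 9 10 11 13

Derivation:
I0 sub r1 <- r5,r4: IF@1 ID@2 stall=0 (-) EX@3 MEM@4 WB@5
I1 mul r4 <- r1,r5: IF@2 ID@3 stall=2 (RAW on I0.r1 (WB@5)) EX@6 MEM@7 WB@8
I2 sub r4 <- r5,r3: IF@3 ID@6 stall=0 (-) EX@7 MEM@8 WB@9
I3 add r3 <- r1,r3: IF@6 ID@7 stall=0 (-) EX@8 MEM@9 WB@10
I4 ld r4 <- r5: IF@7 ID@8 stall=0 (-) EX@9 MEM@10 WB@11
I5 mul r1 <- r3,r5: IF@8 ID@9 stall=1 (RAW on I3.r3 (WB@10)) EX@11 MEM@12 WB@13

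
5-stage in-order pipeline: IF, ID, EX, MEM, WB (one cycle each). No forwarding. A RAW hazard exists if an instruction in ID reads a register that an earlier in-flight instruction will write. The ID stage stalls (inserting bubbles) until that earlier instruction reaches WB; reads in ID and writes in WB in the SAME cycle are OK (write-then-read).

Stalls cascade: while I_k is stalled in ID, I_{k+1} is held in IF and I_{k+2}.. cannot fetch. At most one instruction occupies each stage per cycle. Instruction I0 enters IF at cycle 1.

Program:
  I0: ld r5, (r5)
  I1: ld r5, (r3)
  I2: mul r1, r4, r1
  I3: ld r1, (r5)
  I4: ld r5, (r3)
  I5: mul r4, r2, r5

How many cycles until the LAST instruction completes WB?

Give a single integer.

I0 ld r5 <- r5: IF@1 ID@2 stall=0 (-) EX@3 MEM@4 WB@5
I1 ld r5 <- r3: IF@2 ID@3 stall=0 (-) EX@4 MEM@5 WB@6
I2 mul r1 <- r4,r1: IF@3 ID@4 stall=0 (-) EX@5 MEM@6 WB@7
I3 ld r1 <- r5: IF@4 ID@5 stall=1 (RAW on I1.r5 (WB@6)) EX@7 MEM@8 WB@9
I4 ld r5 <- r3: IF@5 ID@7 stall=0 (-) EX@8 MEM@9 WB@10
I5 mul r4 <- r2,r5: IF@7 ID@8 stall=2 (RAW on I4.r5 (WB@10)) EX@11 MEM@12 WB@13

Answer: 13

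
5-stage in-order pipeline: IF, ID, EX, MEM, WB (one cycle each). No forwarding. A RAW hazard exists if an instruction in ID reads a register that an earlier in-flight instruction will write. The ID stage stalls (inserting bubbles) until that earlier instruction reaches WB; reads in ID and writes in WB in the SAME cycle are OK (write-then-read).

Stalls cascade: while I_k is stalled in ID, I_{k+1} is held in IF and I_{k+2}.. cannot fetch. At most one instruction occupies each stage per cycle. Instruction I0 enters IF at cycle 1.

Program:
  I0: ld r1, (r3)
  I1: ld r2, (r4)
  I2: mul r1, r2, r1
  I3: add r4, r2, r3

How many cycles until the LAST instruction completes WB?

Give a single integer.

I0 ld r1 <- r3: IF@1 ID@2 stall=0 (-) EX@3 MEM@4 WB@5
I1 ld r2 <- r4: IF@2 ID@3 stall=0 (-) EX@4 MEM@5 WB@6
I2 mul r1 <- r2,r1: IF@3 ID@4 stall=2 (RAW on I1.r2 (WB@6)) EX@7 MEM@8 WB@9
I3 add r4 <- r2,r3: IF@4 ID@7 stall=0 (-) EX@8 MEM@9 WB@10

Answer: 10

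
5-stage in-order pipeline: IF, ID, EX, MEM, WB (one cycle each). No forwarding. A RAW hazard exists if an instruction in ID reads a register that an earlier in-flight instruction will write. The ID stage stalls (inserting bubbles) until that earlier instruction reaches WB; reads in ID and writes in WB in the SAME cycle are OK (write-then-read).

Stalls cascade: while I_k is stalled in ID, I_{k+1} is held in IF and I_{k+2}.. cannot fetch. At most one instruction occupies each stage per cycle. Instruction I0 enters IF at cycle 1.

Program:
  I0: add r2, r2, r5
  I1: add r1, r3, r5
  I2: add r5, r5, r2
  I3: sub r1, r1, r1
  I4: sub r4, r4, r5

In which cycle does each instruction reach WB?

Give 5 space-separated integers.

Answer: 5 6 8 9 11

Derivation:
I0 add r2 <- r2,r5: IF@1 ID@2 stall=0 (-) EX@3 MEM@4 WB@5
I1 add r1 <- r3,r5: IF@2 ID@3 stall=0 (-) EX@4 MEM@5 WB@6
I2 add r5 <- r5,r2: IF@3 ID@4 stall=1 (RAW on I0.r2 (WB@5)) EX@6 MEM@7 WB@8
I3 sub r1 <- r1,r1: IF@4 ID@6 stall=0 (-) EX@7 MEM@8 WB@9
I4 sub r4 <- r4,r5: IF@6 ID@7 stall=1 (RAW on I2.r5 (WB@8)) EX@9 MEM@10 WB@11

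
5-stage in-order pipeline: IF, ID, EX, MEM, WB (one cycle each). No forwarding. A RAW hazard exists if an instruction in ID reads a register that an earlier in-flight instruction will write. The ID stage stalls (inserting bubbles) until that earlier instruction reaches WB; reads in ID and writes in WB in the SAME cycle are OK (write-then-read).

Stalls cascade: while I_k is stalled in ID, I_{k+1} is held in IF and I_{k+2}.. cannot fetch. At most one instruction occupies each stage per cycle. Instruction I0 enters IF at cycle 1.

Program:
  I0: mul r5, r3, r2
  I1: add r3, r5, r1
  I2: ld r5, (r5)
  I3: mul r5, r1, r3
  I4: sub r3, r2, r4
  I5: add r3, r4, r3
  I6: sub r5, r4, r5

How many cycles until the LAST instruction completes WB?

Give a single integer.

I0 mul r5 <- r3,r2: IF@1 ID@2 stall=0 (-) EX@3 MEM@4 WB@5
I1 add r3 <- r5,r1: IF@2 ID@3 stall=2 (RAW on I0.r5 (WB@5)) EX@6 MEM@7 WB@8
I2 ld r5 <- r5: IF@3 ID@6 stall=0 (-) EX@7 MEM@8 WB@9
I3 mul r5 <- r1,r3: IF@6 ID@7 stall=1 (RAW on I1.r3 (WB@8)) EX@9 MEM@10 WB@11
I4 sub r3 <- r2,r4: IF@7 ID@9 stall=0 (-) EX@10 MEM@11 WB@12
I5 add r3 <- r4,r3: IF@9 ID@10 stall=2 (RAW on I4.r3 (WB@12)) EX@13 MEM@14 WB@15
I6 sub r5 <- r4,r5: IF@10 ID@13 stall=0 (-) EX@14 MEM@15 WB@16

Answer: 16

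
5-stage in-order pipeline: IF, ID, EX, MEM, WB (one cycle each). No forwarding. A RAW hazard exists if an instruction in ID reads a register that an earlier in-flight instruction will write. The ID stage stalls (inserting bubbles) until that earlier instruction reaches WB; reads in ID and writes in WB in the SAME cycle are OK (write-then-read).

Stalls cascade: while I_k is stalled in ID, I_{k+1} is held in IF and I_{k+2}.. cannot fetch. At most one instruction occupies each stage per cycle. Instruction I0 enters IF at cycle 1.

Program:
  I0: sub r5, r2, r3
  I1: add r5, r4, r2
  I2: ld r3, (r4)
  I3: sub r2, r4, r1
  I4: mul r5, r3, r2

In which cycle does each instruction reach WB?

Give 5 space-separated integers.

Answer: 5 6 7 8 11

Derivation:
I0 sub r5 <- r2,r3: IF@1 ID@2 stall=0 (-) EX@3 MEM@4 WB@5
I1 add r5 <- r4,r2: IF@2 ID@3 stall=0 (-) EX@4 MEM@5 WB@6
I2 ld r3 <- r4: IF@3 ID@4 stall=0 (-) EX@5 MEM@6 WB@7
I3 sub r2 <- r4,r1: IF@4 ID@5 stall=0 (-) EX@6 MEM@7 WB@8
I4 mul r5 <- r3,r2: IF@5 ID@6 stall=2 (RAW on I3.r2 (WB@8)) EX@9 MEM@10 WB@11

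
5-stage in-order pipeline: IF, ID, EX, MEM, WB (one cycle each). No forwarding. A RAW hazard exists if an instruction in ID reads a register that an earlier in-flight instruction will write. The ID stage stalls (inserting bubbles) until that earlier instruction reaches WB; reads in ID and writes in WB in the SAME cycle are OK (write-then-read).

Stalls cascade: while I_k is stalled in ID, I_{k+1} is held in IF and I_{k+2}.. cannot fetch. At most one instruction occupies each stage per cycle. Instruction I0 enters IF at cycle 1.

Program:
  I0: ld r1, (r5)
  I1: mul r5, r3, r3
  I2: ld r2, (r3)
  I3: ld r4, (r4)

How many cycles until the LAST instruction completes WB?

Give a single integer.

I0 ld r1 <- r5: IF@1 ID@2 stall=0 (-) EX@3 MEM@4 WB@5
I1 mul r5 <- r3,r3: IF@2 ID@3 stall=0 (-) EX@4 MEM@5 WB@6
I2 ld r2 <- r3: IF@3 ID@4 stall=0 (-) EX@5 MEM@6 WB@7
I3 ld r4 <- r4: IF@4 ID@5 stall=0 (-) EX@6 MEM@7 WB@8

Answer: 8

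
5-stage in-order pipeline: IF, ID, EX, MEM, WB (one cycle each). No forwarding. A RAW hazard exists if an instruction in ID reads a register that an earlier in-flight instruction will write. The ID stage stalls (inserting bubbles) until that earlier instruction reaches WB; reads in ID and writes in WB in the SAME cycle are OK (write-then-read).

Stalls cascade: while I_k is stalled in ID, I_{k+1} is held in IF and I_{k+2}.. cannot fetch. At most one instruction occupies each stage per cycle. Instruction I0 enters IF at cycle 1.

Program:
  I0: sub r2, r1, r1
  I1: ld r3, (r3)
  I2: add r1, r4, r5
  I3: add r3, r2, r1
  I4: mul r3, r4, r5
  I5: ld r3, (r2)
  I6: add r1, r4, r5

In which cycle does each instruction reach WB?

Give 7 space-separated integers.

I0 sub r2 <- r1,r1: IF@1 ID@2 stall=0 (-) EX@3 MEM@4 WB@5
I1 ld r3 <- r3: IF@2 ID@3 stall=0 (-) EX@4 MEM@5 WB@6
I2 add r1 <- r4,r5: IF@3 ID@4 stall=0 (-) EX@5 MEM@6 WB@7
I3 add r3 <- r2,r1: IF@4 ID@5 stall=2 (RAW on I2.r1 (WB@7)) EX@8 MEM@9 WB@10
I4 mul r3 <- r4,r5: IF@5 ID@8 stall=0 (-) EX@9 MEM@10 WB@11
I5 ld r3 <- r2: IF@8 ID@9 stall=0 (-) EX@10 MEM@11 WB@12
I6 add r1 <- r4,r5: IF@9 ID@10 stall=0 (-) EX@11 MEM@12 WB@13

Answer: 5 6 7 10 11 12 13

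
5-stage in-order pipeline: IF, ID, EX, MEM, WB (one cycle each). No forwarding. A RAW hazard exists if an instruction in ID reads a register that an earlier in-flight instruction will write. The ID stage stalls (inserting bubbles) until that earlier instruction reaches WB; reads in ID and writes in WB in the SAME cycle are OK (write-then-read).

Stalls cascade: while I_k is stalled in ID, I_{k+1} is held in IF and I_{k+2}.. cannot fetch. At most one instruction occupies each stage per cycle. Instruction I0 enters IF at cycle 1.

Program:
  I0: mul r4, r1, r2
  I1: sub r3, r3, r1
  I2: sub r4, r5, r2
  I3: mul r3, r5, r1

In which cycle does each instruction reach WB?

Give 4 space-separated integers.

I0 mul r4 <- r1,r2: IF@1 ID@2 stall=0 (-) EX@3 MEM@4 WB@5
I1 sub r3 <- r3,r1: IF@2 ID@3 stall=0 (-) EX@4 MEM@5 WB@6
I2 sub r4 <- r5,r2: IF@3 ID@4 stall=0 (-) EX@5 MEM@6 WB@7
I3 mul r3 <- r5,r1: IF@4 ID@5 stall=0 (-) EX@6 MEM@7 WB@8

Answer: 5 6 7 8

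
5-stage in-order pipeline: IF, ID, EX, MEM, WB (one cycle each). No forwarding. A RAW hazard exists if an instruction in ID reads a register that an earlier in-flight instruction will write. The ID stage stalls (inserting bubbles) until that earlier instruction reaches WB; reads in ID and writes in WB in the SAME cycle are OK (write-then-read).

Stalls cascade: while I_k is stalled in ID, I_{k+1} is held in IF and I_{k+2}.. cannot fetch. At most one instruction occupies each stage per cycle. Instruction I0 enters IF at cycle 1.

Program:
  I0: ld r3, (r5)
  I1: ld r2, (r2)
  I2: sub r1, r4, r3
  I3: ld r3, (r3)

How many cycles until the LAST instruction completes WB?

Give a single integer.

I0 ld r3 <- r5: IF@1 ID@2 stall=0 (-) EX@3 MEM@4 WB@5
I1 ld r2 <- r2: IF@2 ID@3 stall=0 (-) EX@4 MEM@5 WB@6
I2 sub r1 <- r4,r3: IF@3 ID@4 stall=1 (RAW on I0.r3 (WB@5)) EX@6 MEM@7 WB@8
I3 ld r3 <- r3: IF@4 ID@6 stall=0 (-) EX@7 MEM@8 WB@9

Answer: 9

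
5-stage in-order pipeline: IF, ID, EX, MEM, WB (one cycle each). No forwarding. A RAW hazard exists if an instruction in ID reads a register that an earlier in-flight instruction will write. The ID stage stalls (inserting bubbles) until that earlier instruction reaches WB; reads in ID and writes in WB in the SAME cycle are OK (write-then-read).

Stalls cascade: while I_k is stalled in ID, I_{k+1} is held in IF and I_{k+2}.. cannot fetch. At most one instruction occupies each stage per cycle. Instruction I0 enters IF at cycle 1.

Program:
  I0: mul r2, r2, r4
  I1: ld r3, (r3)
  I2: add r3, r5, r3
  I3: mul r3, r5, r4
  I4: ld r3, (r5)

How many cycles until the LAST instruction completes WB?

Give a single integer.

I0 mul r2 <- r2,r4: IF@1 ID@2 stall=0 (-) EX@3 MEM@4 WB@5
I1 ld r3 <- r3: IF@2 ID@3 stall=0 (-) EX@4 MEM@5 WB@6
I2 add r3 <- r5,r3: IF@3 ID@4 stall=2 (RAW on I1.r3 (WB@6)) EX@7 MEM@8 WB@9
I3 mul r3 <- r5,r4: IF@4 ID@7 stall=0 (-) EX@8 MEM@9 WB@10
I4 ld r3 <- r5: IF@7 ID@8 stall=0 (-) EX@9 MEM@10 WB@11

Answer: 11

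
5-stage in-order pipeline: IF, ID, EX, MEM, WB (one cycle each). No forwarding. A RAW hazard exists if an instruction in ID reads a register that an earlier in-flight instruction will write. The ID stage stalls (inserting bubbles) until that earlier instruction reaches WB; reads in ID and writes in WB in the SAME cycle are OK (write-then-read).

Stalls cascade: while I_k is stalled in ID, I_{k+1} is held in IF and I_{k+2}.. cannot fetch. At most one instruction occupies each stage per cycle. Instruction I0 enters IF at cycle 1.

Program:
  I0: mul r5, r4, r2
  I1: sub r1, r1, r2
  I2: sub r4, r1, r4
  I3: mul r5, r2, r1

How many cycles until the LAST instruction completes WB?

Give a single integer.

Answer: 10

Derivation:
I0 mul r5 <- r4,r2: IF@1 ID@2 stall=0 (-) EX@3 MEM@4 WB@5
I1 sub r1 <- r1,r2: IF@2 ID@3 stall=0 (-) EX@4 MEM@5 WB@6
I2 sub r4 <- r1,r4: IF@3 ID@4 stall=2 (RAW on I1.r1 (WB@6)) EX@7 MEM@8 WB@9
I3 mul r5 <- r2,r1: IF@4 ID@7 stall=0 (-) EX@8 MEM@9 WB@10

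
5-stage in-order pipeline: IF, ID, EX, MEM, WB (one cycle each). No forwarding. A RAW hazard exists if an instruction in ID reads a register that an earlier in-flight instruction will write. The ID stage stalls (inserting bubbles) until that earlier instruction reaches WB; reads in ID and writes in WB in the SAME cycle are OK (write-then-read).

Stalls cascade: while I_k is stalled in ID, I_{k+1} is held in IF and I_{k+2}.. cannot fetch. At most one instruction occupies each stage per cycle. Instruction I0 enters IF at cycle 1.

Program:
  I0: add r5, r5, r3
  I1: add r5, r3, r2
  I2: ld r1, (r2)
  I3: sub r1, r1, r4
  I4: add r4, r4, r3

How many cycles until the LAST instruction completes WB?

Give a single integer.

I0 add r5 <- r5,r3: IF@1 ID@2 stall=0 (-) EX@3 MEM@4 WB@5
I1 add r5 <- r3,r2: IF@2 ID@3 stall=0 (-) EX@4 MEM@5 WB@6
I2 ld r1 <- r2: IF@3 ID@4 stall=0 (-) EX@5 MEM@6 WB@7
I3 sub r1 <- r1,r4: IF@4 ID@5 stall=2 (RAW on I2.r1 (WB@7)) EX@8 MEM@9 WB@10
I4 add r4 <- r4,r3: IF@5 ID@8 stall=0 (-) EX@9 MEM@10 WB@11

Answer: 11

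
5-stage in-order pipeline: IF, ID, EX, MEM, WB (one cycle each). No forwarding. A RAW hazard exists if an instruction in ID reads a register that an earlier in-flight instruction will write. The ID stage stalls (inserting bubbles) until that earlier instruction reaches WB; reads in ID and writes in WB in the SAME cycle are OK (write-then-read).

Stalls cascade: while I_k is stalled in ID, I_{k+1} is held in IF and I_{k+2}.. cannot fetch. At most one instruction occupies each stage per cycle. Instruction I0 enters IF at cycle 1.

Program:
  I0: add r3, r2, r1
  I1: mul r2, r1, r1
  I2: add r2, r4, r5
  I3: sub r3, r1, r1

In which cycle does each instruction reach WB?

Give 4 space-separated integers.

Answer: 5 6 7 8

Derivation:
I0 add r3 <- r2,r1: IF@1 ID@2 stall=0 (-) EX@3 MEM@4 WB@5
I1 mul r2 <- r1,r1: IF@2 ID@3 stall=0 (-) EX@4 MEM@5 WB@6
I2 add r2 <- r4,r5: IF@3 ID@4 stall=0 (-) EX@5 MEM@6 WB@7
I3 sub r3 <- r1,r1: IF@4 ID@5 stall=0 (-) EX@6 MEM@7 WB@8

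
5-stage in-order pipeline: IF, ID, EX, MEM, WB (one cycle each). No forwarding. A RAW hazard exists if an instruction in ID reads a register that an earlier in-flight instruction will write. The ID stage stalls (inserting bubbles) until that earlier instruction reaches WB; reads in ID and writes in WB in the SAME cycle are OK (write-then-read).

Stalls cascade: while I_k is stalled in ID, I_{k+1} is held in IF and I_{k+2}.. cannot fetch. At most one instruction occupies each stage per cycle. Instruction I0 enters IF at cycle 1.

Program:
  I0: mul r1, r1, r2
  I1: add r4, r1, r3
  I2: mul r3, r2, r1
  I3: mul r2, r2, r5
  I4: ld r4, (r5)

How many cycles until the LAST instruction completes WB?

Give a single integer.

I0 mul r1 <- r1,r2: IF@1 ID@2 stall=0 (-) EX@3 MEM@4 WB@5
I1 add r4 <- r1,r3: IF@2 ID@3 stall=2 (RAW on I0.r1 (WB@5)) EX@6 MEM@7 WB@8
I2 mul r3 <- r2,r1: IF@3 ID@6 stall=0 (-) EX@7 MEM@8 WB@9
I3 mul r2 <- r2,r5: IF@6 ID@7 stall=0 (-) EX@8 MEM@9 WB@10
I4 ld r4 <- r5: IF@7 ID@8 stall=0 (-) EX@9 MEM@10 WB@11

Answer: 11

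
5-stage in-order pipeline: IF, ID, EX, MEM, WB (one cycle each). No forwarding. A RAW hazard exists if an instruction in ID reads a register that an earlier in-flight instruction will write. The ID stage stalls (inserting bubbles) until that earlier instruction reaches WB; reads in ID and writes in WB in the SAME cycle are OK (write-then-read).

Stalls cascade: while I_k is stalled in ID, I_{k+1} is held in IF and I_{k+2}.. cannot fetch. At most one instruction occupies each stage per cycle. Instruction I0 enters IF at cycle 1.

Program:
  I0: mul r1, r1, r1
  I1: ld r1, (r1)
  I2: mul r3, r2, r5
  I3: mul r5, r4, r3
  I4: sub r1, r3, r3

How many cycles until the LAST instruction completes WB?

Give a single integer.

Answer: 13

Derivation:
I0 mul r1 <- r1,r1: IF@1 ID@2 stall=0 (-) EX@3 MEM@4 WB@5
I1 ld r1 <- r1: IF@2 ID@3 stall=2 (RAW on I0.r1 (WB@5)) EX@6 MEM@7 WB@8
I2 mul r3 <- r2,r5: IF@3 ID@6 stall=0 (-) EX@7 MEM@8 WB@9
I3 mul r5 <- r4,r3: IF@6 ID@7 stall=2 (RAW on I2.r3 (WB@9)) EX@10 MEM@11 WB@12
I4 sub r1 <- r3,r3: IF@7 ID@10 stall=0 (-) EX@11 MEM@12 WB@13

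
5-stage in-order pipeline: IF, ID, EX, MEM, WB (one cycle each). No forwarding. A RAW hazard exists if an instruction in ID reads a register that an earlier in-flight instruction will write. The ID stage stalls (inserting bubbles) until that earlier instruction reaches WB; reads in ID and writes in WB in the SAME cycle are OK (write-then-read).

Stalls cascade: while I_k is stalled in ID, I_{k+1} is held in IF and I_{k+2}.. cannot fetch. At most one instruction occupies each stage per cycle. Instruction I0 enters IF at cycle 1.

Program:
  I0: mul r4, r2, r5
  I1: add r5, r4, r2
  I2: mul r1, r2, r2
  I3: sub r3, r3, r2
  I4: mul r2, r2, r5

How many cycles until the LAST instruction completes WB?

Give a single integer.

I0 mul r4 <- r2,r5: IF@1 ID@2 stall=0 (-) EX@3 MEM@4 WB@5
I1 add r5 <- r4,r2: IF@2 ID@3 stall=2 (RAW on I0.r4 (WB@5)) EX@6 MEM@7 WB@8
I2 mul r1 <- r2,r2: IF@3 ID@6 stall=0 (-) EX@7 MEM@8 WB@9
I3 sub r3 <- r3,r2: IF@6 ID@7 stall=0 (-) EX@8 MEM@9 WB@10
I4 mul r2 <- r2,r5: IF@7 ID@8 stall=0 (-) EX@9 MEM@10 WB@11

Answer: 11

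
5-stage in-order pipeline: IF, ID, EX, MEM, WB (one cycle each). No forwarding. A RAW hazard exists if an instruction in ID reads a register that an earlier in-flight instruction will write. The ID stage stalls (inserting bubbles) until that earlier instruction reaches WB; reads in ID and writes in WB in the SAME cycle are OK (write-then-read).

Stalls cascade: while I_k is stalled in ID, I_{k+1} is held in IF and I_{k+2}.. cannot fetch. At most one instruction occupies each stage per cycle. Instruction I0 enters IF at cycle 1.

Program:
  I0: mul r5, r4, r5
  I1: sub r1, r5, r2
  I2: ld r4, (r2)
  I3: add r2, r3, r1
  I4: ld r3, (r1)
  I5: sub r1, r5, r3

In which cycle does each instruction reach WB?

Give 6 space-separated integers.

Answer: 5 8 9 11 12 15

Derivation:
I0 mul r5 <- r4,r5: IF@1 ID@2 stall=0 (-) EX@3 MEM@4 WB@5
I1 sub r1 <- r5,r2: IF@2 ID@3 stall=2 (RAW on I0.r5 (WB@5)) EX@6 MEM@7 WB@8
I2 ld r4 <- r2: IF@3 ID@6 stall=0 (-) EX@7 MEM@8 WB@9
I3 add r2 <- r3,r1: IF@6 ID@7 stall=1 (RAW on I1.r1 (WB@8)) EX@9 MEM@10 WB@11
I4 ld r3 <- r1: IF@7 ID@9 stall=0 (-) EX@10 MEM@11 WB@12
I5 sub r1 <- r5,r3: IF@9 ID@10 stall=2 (RAW on I4.r3 (WB@12)) EX@13 MEM@14 WB@15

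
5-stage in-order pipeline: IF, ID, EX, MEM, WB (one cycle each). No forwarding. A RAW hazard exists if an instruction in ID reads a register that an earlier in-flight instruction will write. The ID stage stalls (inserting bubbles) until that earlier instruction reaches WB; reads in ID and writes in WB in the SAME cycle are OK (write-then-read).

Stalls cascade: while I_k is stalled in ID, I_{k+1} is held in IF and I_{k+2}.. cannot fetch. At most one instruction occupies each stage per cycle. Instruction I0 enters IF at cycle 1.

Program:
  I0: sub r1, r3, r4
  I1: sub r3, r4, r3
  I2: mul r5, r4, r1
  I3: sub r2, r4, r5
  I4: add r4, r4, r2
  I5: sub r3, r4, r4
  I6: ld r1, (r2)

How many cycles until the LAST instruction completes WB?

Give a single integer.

Answer: 18

Derivation:
I0 sub r1 <- r3,r4: IF@1 ID@2 stall=0 (-) EX@3 MEM@4 WB@5
I1 sub r3 <- r4,r3: IF@2 ID@3 stall=0 (-) EX@4 MEM@5 WB@6
I2 mul r5 <- r4,r1: IF@3 ID@4 stall=1 (RAW on I0.r1 (WB@5)) EX@6 MEM@7 WB@8
I3 sub r2 <- r4,r5: IF@4 ID@6 stall=2 (RAW on I2.r5 (WB@8)) EX@9 MEM@10 WB@11
I4 add r4 <- r4,r2: IF@6 ID@9 stall=2 (RAW on I3.r2 (WB@11)) EX@12 MEM@13 WB@14
I5 sub r3 <- r4,r4: IF@9 ID@12 stall=2 (RAW on I4.r4 (WB@14)) EX@15 MEM@16 WB@17
I6 ld r1 <- r2: IF@12 ID@15 stall=0 (-) EX@16 MEM@17 WB@18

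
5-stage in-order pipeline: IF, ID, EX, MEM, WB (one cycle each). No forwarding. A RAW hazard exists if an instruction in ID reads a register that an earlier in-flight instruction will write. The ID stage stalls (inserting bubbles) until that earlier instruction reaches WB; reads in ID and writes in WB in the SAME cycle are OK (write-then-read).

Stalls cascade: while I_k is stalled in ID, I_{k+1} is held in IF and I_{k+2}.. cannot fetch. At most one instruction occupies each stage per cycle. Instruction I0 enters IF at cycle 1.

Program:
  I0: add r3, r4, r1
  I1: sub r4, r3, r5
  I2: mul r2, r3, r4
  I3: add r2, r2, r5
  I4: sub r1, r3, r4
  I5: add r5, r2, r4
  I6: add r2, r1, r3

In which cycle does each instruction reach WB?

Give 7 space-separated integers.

Answer: 5 8 11 14 15 17 18

Derivation:
I0 add r3 <- r4,r1: IF@1 ID@2 stall=0 (-) EX@3 MEM@4 WB@5
I1 sub r4 <- r3,r5: IF@2 ID@3 stall=2 (RAW on I0.r3 (WB@5)) EX@6 MEM@7 WB@8
I2 mul r2 <- r3,r4: IF@3 ID@6 stall=2 (RAW on I1.r4 (WB@8)) EX@9 MEM@10 WB@11
I3 add r2 <- r2,r5: IF@6 ID@9 stall=2 (RAW on I2.r2 (WB@11)) EX@12 MEM@13 WB@14
I4 sub r1 <- r3,r4: IF@9 ID@12 stall=0 (-) EX@13 MEM@14 WB@15
I5 add r5 <- r2,r4: IF@12 ID@13 stall=1 (RAW on I3.r2 (WB@14)) EX@15 MEM@16 WB@17
I6 add r2 <- r1,r3: IF@13 ID@15 stall=0 (-) EX@16 MEM@17 WB@18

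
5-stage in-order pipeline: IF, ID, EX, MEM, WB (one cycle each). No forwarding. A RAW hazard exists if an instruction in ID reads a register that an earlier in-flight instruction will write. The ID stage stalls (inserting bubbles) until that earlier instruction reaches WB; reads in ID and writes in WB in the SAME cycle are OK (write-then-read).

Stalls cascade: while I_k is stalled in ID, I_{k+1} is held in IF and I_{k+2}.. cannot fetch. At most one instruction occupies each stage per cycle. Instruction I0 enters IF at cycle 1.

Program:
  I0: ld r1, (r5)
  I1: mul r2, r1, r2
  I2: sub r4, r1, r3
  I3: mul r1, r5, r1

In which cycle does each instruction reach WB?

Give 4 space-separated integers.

I0 ld r1 <- r5: IF@1 ID@2 stall=0 (-) EX@3 MEM@4 WB@5
I1 mul r2 <- r1,r2: IF@2 ID@3 stall=2 (RAW on I0.r1 (WB@5)) EX@6 MEM@7 WB@8
I2 sub r4 <- r1,r3: IF@3 ID@6 stall=0 (-) EX@7 MEM@8 WB@9
I3 mul r1 <- r5,r1: IF@6 ID@7 stall=0 (-) EX@8 MEM@9 WB@10

Answer: 5 8 9 10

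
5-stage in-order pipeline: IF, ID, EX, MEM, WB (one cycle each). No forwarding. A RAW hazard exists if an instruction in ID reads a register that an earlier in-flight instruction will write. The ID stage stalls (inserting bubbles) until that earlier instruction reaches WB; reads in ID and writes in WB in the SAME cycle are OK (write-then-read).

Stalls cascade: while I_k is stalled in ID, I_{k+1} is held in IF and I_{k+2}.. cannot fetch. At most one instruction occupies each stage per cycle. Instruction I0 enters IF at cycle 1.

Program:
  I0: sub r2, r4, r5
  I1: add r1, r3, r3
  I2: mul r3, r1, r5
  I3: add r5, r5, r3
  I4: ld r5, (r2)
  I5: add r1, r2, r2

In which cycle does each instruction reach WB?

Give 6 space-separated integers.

I0 sub r2 <- r4,r5: IF@1 ID@2 stall=0 (-) EX@3 MEM@4 WB@5
I1 add r1 <- r3,r3: IF@2 ID@3 stall=0 (-) EX@4 MEM@5 WB@6
I2 mul r3 <- r1,r5: IF@3 ID@4 stall=2 (RAW on I1.r1 (WB@6)) EX@7 MEM@8 WB@9
I3 add r5 <- r5,r3: IF@4 ID@7 stall=2 (RAW on I2.r3 (WB@9)) EX@10 MEM@11 WB@12
I4 ld r5 <- r2: IF@7 ID@10 stall=0 (-) EX@11 MEM@12 WB@13
I5 add r1 <- r2,r2: IF@10 ID@11 stall=0 (-) EX@12 MEM@13 WB@14

Answer: 5 6 9 12 13 14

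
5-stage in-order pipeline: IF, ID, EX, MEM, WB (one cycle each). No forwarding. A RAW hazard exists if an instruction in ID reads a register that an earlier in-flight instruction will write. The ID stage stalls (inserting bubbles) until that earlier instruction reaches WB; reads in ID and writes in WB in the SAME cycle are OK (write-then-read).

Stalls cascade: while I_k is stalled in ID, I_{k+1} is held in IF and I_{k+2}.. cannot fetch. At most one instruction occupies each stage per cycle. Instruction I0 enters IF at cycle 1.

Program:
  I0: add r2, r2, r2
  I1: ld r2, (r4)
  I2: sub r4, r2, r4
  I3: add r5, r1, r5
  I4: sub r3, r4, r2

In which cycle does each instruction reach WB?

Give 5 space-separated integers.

Answer: 5 6 9 10 12

Derivation:
I0 add r2 <- r2,r2: IF@1 ID@2 stall=0 (-) EX@3 MEM@4 WB@5
I1 ld r2 <- r4: IF@2 ID@3 stall=0 (-) EX@4 MEM@5 WB@6
I2 sub r4 <- r2,r4: IF@3 ID@4 stall=2 (RAW on I1.r2 (WB@6)) EX@7 MEM@8 WB@9
I3 add r5 <- r1,r5: IF@4 ID@7 stall=0 (-) EX@8 MEM@9 WB@10
I4 sub r3 <- r4,r2: IF@7 ID@8 stall=1 (RAW on I2.r4 (WB@9)) EX@10 MEM@11 WB@12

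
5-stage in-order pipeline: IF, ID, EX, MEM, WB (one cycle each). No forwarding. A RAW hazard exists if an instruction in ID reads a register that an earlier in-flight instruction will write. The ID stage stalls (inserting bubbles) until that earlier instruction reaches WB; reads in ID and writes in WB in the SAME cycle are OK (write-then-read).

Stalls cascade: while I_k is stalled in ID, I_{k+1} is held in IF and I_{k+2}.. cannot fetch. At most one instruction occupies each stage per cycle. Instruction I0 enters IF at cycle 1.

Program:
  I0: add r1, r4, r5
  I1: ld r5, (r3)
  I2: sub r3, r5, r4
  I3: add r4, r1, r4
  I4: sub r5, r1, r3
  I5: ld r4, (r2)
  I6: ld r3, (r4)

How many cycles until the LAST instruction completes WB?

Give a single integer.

I0 add r1 <- r4,r5: IF@1 ID@2 stall=0 (-) EX@3 MEM@4 WB@5
I1 ld r5 <- r3: IF@2 ID@3 stall=0 (-) EX@4 MEM@5 WB@6
I2 sub r3 <- r5,r4: IF@3 ID@4 stall=2 (RAW on I1.r5 (WB@6)) EX@7 MEM@8 WB@9
I3 add r4 <- r1,r4: IF@4 ID@7 stall=0 (-) EX@8 MEM@9 WB@10
I4 sub r5 <- r1,r3: IF@7 ID@8 stall=1 (RAW on I2.r3 (WB@9)) EX@10 MEM@11 WB@12
I5 ld r4 <- r2: IF@8 ID@10 stall=0 (-) EX@11 MEM@12 WB@13
I6 ld r3 <- r4: IF@10 ID@11 stall=2 (RAW on I5.r4 (WB@13)) EX@14 MEM@15 WB@16

Answer: 16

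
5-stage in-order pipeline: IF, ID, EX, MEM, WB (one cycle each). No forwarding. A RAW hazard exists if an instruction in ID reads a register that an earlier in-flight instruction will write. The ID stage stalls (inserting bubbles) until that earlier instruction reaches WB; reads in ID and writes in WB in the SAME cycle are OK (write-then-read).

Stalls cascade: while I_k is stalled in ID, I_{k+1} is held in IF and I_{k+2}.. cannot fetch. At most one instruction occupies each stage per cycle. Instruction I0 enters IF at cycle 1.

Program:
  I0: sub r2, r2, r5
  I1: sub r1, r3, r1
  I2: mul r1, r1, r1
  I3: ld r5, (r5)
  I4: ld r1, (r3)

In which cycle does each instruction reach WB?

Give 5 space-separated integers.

Answer: 5 6 9 10 11

Derivation:
I0 sub r2 <- r2,r5: IF@1 ID@2 stall=0 (-) EX@3 MEM@4 WB@5
I1 sub r1 <- r3,r1: IF@2 ID@3 stall=0 (-) EX@4 MEM@5 WB@6
I2 mul r1 <- r1,r1: IF@3 ID@4 stall=2 (RAW on I1.r1 (WB@6)) EX@7 MEM@8 WB@9
I3 ld r5 <- r5: IF@4 ID@7 stall=0 (-) EX@8 MEM@9 WB@10
I4 ld r1 <- r3: IF@7 ID@8 stall=0 (-) EX@9 MEM@10 WB@11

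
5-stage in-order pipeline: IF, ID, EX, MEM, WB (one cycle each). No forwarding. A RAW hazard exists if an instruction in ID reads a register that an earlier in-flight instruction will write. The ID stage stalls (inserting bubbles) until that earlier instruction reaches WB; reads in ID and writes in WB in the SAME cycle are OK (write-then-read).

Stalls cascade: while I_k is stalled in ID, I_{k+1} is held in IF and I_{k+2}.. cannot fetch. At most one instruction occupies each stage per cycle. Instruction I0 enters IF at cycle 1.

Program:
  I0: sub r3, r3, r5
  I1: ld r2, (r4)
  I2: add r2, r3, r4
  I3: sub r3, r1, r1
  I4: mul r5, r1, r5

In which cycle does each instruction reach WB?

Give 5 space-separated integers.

I0 sub r3 <- r3,r5: IF@1 ID@2 stall=0 (-) EX@3 MEM@4 WB@5
I1 ld r2 <- r4: IF@2 ID@3 stall=0 (-) EX@4 MEM@5 WB@6
I2 add r2 <- r3,r4: IF@3 ID@4 stall=1 (RAW on I0.r3 (WB@5)) EX@6 MEM@7 WB@8
I3 sub r3 <- r1,r1: IF@4 ID@6 stall=0 (-) EX@7 MEM@8 WB@9
I4 mul r5 <- r1,r5: IF@6 ID@7 stall=0 (-) EX@8 MEM@9 WB@10

Answer: 5 6 8 9 10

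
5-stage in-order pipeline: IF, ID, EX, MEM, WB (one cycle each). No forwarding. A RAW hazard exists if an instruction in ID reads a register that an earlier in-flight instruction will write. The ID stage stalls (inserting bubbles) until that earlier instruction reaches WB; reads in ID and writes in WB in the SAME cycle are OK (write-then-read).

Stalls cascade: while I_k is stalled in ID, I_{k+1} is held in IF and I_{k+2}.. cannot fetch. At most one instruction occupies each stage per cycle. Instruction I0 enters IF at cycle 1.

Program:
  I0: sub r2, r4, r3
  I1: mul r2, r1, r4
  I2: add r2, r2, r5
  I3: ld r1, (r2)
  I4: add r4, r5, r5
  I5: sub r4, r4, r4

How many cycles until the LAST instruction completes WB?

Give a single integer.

I0 sub r2 <- r4,r3: IF@1 ID@2 stall=0 (-) EX@3 MEM@4 WB@5
I1 mul r2 <- r1,r4: IF@2 ID@3 stall=0 (-) EX@4 MEM@5 WB@6
I2 add r2 <- r2,r5: IF@3 ID@4 stall=2 (RAW on I1.r2 (WB@6)) EX@7 MEM@8 WB@9
I3 ld r1 <- r2: IF@4 ID@7 stall=2 (RAW on I2.r2 (WB@9)) EX@10 MEM@11 WB@12
I4 add r4 <- r5,r5: IF@7 ID@10 stall=0 (-) EX@11 MEM@12 WB@13
I5 sub r4 <- r4,r4: IF@10 ID@11 stall=2 (RAW on I4.r4 (WB@13)) EX@14 MEM@15 WB@16

Answer: 16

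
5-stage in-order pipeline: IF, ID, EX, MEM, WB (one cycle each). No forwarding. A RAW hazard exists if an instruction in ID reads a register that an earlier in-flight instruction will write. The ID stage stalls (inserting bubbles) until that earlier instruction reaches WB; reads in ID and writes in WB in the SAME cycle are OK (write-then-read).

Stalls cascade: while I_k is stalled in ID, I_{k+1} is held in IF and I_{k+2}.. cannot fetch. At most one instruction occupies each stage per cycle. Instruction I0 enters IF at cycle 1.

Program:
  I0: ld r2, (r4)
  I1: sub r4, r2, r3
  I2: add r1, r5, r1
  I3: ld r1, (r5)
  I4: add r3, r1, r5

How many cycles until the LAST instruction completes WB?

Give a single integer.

I0 ld r2 <- r4: IF@1 ID@2 stall=0 (-) EX@3 MEM@4 WB@5
I1 sub r4 <- r2,r3: IF@2 ID@3 stall=2 (RAW on I0.r2 (WB@5)) EX@6 MEM@7 WB@8
I2 add r1 <- r5,r1: IF@3 ID@6 stall=0 (-) EX@7 MEM@8 WB@9
I3 ld r1 <- r5: IF@6 ID@7 stall=0 (-) EX@8 MEM@9 WB@10
I4 add r3 <- r1,r5: IF@7 ID@8 stall=2 (RAW on I3.r1 (WB@10)) EX@11 MEM@12 WB@13

Answer: 13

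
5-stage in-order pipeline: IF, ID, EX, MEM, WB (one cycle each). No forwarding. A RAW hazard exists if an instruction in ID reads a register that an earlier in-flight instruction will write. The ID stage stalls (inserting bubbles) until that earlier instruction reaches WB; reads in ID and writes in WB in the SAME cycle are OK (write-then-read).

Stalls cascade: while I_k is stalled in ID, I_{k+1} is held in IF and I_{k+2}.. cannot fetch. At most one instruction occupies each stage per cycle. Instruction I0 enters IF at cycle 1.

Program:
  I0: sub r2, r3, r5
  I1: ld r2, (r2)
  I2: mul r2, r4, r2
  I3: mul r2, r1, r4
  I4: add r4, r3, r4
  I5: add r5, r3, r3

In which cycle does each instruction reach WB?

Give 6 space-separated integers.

I0 sub r2 <- r3,r5: IF@1 ID@2 stall=0 (-) EX@3 MEM@4 WB@5
I1 ld r2 <- r2: IF@2 ID@3 stall=2 (RAW on I0.r2 (WB@5)) EX@6 MEM@7 WB@8
I2 mul r2 <- r4,r2: IF@3 ID@6 stall=2 (RAW on I1.r2 (WB@8)) EX@9 MEM@10 WB@11
I3 mul r2 <- r1,r4: IF@6 ID@9 stall=0 (-) EX@10 MEM@11 WB@12
I4 add r4 <- r3,r4: IF@9 ID@10 stall=0 (-) EX@11 MEM@12 WB@13
I5 add r5 <- r3,r3: IF@10 ID@11 stall=0 (-) EX@12 MEM@13 WB@14

Answer: 5 8 11 12 13 14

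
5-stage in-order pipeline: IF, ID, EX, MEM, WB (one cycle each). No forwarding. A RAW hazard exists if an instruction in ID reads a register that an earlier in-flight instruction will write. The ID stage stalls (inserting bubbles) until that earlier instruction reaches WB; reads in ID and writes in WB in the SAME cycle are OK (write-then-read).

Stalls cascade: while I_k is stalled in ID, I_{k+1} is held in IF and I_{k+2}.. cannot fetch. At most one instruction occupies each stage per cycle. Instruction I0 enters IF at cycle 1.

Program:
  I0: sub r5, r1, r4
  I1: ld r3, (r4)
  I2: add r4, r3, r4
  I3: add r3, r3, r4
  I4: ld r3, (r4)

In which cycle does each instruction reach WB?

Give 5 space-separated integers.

Answer: 5 6 9 12 13

Derivation:
I0 sub r5 <- r1,r4: IF@1 ID@2 stall=0 (-) EX@3 MEM@4 WB@5
I1 ld r3 <- r4: IF@2 ID@3 stall=0 (-) EX@4 MEM@5 WB@6
I2 add r4 <- r3,r4: IF@3 ID@4 stall=2 (RAW on I1.r3 (WB@6)) EX@7 MEM@8 WB@9
I3 add r3 <- r3,r4: IF@4 ID@7 stall=2 (RAW on I2.r4 (WB@9)) EX@10 MEM@11 WB@12
I4 ld r3 <- r4: IF@7 ID@10 stall=0 (-) EX@11 MEM@12 WB@13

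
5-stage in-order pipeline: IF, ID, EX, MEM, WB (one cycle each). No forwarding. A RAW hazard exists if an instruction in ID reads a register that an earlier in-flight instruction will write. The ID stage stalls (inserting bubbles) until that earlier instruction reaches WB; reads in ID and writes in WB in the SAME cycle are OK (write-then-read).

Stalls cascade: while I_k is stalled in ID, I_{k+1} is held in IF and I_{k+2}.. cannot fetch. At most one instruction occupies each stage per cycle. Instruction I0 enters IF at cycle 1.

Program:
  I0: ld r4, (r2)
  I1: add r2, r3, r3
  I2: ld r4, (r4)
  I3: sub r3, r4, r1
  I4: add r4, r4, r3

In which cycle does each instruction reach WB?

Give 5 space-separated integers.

I0 ld r4 <- r2: IF@1 ID@2 stall=0 (-) EX@3 MEM@4 WB@5
I1 add r2 <- r3,r3: IF@2 ID@3 stall=0 (-) EX@4 MEM@5 WB@6
I2 ld r4 <- r4: IF@3 ID@4 stall=1 (RAW on I0.r4 (WB@5)) EX@6 MEM@7 WB@8
I3 sub r3 <- r4,r1: IF@4 ID@6 stall=2 (RAW on I2.r4 (WB@8)) EX@9 MEM@10 WB@11
I4 add r4 <- r4,r3: IF@6 ID@9 stall=2 (RAW on I3.r3 (WB@11)) EX@12 MEM@13 WB@14

Answer: 5 6 8 11 14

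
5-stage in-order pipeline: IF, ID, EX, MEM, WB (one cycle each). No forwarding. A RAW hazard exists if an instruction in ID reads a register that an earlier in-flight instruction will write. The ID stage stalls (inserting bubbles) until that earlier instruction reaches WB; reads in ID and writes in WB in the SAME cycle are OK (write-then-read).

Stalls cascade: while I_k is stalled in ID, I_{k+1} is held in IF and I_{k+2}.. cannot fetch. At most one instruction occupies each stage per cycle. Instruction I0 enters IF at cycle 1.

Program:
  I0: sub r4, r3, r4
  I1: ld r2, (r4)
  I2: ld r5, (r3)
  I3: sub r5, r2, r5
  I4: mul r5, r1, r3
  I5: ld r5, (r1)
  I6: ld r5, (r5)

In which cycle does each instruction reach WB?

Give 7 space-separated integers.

I0 sub r4 <- r3,r4: IF@1 ID@2 stall=0 (-) EX@3 MEM@4 WB@5
I1 ld r2 <- r4: IF@2 ID@3 stall=2 (RAW on I0.r4 (WB@5)) EX@6 MEM@7 WB@8
I2 ld r5 <- r3: IF@3 ID@6 stall=0 (-) EX@7 MEM@8 WB@9
I3 sub r5 <- r2,r5: IF@6 ID@7 stall=2 (RAW on I2.r5 (WB@9)) EX@10 MEM@11 WB@12
I4 mul r5 <- r1,r3: IF@7 ID@10 stall=0 (-) EX@11 MEM@12 WB@13
I5 ld r5 <- r1: IF@10 ID@11 stall=0 (-) EX@12 MEM@13 WB@14
I6 ld r5 <- r5: IF@11 ID@12 stall=2 (RAW on I5.r5 (WB@14)) EX@15 MEM@16 WB@17

Answer: 5 8 9 12 13 14 17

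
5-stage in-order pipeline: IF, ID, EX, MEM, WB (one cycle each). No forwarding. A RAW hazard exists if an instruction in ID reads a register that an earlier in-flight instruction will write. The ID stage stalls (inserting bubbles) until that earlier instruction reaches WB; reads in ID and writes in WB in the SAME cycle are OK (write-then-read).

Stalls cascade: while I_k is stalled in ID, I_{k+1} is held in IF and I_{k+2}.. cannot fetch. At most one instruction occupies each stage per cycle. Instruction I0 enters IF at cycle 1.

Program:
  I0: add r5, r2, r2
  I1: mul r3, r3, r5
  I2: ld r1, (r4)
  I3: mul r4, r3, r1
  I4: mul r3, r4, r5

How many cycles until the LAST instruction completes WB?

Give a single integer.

I0 add r5 <- r2,r2: IF@1 ID@2 stall=0 (-) EX@3 MEM@4 WB@5
I1 mul r3 <- r3,r5: IF@2 ID@3 stall=2 (RAW on I0.r5 (WB@5)) EX@6 MEM@7 WB@8
I2 ld r1 <- r4: IF@3 ID@6 stall=0 (-) EX@7 MEM@8 WB@9
I3 mul r4 <- r3,r1: IF@6 ID@7 stall=2 (RAW on I2.r1 (WB@9)) EX@10 MEM@11 WB@12
I4 mul r3 <- r4,r5: IF@7 ID@10 stall=2 (RAW on I3.r4 (WB@12)) EX@13 MEM@14 WB@15

Answer: 15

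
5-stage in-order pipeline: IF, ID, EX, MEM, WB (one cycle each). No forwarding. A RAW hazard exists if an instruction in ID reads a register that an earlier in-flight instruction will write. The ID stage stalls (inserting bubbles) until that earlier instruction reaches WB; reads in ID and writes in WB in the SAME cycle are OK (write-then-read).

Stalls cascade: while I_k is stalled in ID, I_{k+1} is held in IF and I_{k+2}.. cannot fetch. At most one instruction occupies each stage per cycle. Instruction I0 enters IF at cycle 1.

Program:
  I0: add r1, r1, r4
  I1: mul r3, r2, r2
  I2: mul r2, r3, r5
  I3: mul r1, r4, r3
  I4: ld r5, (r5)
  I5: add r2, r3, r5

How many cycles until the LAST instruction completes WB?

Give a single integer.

Answer: 14

Derivation:
I0 add r1 <- r1,r4: IF@1 ID@2 stall=0 (-) EX@3 MEM@4 WB@5
I1 mul r3 <- r2,r2: IF@2 ID@3 stall=0 (-) EX@4 MEM@5 WB@6
I2 mul r2 <- r3,r5: IF@3 ID@4 stall=2 (RAW on I1.r3 (WB@6)) EX@7 MEM@8 WB@9
I3 mul r1 <- r4,r3: IF@4 ID@7 stall=0 (-) EX@8 MEM@9 WB@10
I4 ld r5 <- r5: IF@7 ID@8 stall=0 (-) EX@9 MEM@10 WB@11
I5 add r2 <- r3,r5: IF@8 ID@9 stall=2 (RAW on I4.r5 (WB@11)) EX@12 MEM@13 WB@14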